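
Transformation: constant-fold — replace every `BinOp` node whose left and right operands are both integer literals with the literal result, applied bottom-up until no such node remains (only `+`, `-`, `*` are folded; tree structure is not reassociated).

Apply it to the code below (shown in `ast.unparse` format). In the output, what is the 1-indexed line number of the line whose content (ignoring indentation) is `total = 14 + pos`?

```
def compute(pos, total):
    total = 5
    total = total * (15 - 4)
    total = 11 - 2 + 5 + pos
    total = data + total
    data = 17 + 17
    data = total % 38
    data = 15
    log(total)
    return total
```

4

Transformed code:
def compute(pos, total):
    total = 5
    total = total * 11
    total = 14 + pos
    total = data + total
    data = 34
    data = total % 38
    data = 15
    log(total)
    return total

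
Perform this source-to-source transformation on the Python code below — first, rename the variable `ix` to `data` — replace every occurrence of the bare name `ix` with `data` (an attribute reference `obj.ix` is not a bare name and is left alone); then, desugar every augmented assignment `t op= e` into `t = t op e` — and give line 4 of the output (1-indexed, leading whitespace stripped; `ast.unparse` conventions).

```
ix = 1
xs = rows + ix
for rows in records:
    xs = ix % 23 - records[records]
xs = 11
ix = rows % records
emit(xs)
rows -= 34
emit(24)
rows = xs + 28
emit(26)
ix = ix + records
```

xs = data % 23 - records[records]

Transformed code:
data = 1
xs = rows + data
for rows in records:
    xs = data % 23 - records[records]
xs = 11
data = rows % records
emit(xs)
rows = rows - 34
emit(24)
rows = xs + 28
emit(26)
data = data + records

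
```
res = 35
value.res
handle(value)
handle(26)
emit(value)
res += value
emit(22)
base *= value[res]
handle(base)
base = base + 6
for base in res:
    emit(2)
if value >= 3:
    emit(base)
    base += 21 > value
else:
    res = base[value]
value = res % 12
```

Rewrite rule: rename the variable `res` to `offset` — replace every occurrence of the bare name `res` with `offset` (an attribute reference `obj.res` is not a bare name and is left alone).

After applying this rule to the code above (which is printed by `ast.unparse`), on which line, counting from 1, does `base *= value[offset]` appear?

8

Transformed code:
offset = 35
value.res
handle(value)
handle(26)
emit(value)
offset += value
emit(22)
base *= value[offset]
handle(base)
base = base + 6
for base in offset:
    emit(2)
if value >= 3:
    emit(base)
    base += 21 > value
else:
    offset = base[value]
value = offset % 12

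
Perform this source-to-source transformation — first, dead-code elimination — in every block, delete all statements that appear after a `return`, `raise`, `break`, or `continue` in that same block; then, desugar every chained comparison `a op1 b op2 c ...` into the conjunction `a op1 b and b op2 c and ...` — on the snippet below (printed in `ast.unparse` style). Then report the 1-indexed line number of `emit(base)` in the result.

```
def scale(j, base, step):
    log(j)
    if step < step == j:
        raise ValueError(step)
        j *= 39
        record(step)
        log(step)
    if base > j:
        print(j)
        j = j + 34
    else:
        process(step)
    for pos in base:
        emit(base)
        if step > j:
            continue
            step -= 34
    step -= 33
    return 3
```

11

Transformed code:
def scale(j, base, step):
    log(j)
    if step < step and step == j:
        raise ValueError(step)
    if base > j:
        print(j)
        j = j + 34
    else:
        process(step)
    for pos in base:
        emit(base)
        if step > j:
            continue
    step -= 33
    return 3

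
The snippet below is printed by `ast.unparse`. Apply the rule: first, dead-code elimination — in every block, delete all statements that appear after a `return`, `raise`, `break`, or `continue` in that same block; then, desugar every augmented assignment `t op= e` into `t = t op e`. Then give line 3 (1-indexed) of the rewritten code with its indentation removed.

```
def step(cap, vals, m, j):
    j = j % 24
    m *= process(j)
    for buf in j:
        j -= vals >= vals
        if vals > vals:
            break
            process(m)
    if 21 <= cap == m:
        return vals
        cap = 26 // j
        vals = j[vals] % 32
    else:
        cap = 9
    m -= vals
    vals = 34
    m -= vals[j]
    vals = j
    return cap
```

m = m * process(j)

Transformed code:
def step(cap, vals, m, j):
    j = j % 24
    m = m * process(j)
    for buf in j:
        j = j - (vals >= vals)
        if vals > vals:
            break
    if 21 <= cap == m:
        return vals
    else:
        cap = 9
    m = m - vals
    vals = 34
    m = m - vals[j]
    vals = j
    return cap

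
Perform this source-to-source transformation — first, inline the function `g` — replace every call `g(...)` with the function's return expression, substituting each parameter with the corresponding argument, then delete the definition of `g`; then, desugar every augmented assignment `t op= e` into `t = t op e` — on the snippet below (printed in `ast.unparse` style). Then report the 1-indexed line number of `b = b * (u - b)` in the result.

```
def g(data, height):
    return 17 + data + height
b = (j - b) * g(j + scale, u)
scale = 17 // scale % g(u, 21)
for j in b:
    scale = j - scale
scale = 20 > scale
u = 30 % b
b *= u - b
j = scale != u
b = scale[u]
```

Transformed code:
b = (j - b) * (17 + (j + scale) + u)
scale = 17 // scale % (17 + u + 21)
for j in b:
    scale = j - scale
scale = 20 > scale
u = 30 % b
b = b * (u - b)
j = scale != u
b = scale[u]

7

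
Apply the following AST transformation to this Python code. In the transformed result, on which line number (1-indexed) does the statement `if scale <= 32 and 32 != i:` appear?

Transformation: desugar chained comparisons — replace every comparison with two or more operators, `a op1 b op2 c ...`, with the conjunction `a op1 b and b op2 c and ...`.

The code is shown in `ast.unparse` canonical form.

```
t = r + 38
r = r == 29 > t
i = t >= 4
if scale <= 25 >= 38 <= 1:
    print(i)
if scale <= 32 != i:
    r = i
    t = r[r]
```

Transformed code:
t = r + 38
r = r == 29 and 29 > t
i = t >= 4
if scale <= 25 and 25 >= 38 and (38 <= 1):
    print(i)
if scale <= 32 and 32 != i:
    r = i
    t = r[r]

6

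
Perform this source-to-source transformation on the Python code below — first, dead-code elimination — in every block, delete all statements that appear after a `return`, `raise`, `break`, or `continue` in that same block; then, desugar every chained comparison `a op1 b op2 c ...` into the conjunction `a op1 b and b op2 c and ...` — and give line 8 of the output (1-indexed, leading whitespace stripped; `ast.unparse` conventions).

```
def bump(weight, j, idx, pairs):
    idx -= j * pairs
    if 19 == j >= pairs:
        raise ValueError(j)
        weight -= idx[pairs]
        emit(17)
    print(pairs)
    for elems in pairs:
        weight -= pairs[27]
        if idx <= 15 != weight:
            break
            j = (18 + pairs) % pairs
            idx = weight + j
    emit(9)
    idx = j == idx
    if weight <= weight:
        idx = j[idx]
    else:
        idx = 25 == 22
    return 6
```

Transformed code:
def bump(weight, j, idx, pairs):
    idx -= j * pairs
    if 19 == j and j >= pairs:
        raise ValueError(j)
    print(pairs)
    for elems in pairs:
        weight -= pairs[27]
        if idx <= 15 and 15 != weight:
            break
    emit(9)
    idx = j == idx
    if weight <= weight:
        idx = j[idx]
    else:
        idx = 25 == 22
    return 6

if idx <= 15 and 15 != weight:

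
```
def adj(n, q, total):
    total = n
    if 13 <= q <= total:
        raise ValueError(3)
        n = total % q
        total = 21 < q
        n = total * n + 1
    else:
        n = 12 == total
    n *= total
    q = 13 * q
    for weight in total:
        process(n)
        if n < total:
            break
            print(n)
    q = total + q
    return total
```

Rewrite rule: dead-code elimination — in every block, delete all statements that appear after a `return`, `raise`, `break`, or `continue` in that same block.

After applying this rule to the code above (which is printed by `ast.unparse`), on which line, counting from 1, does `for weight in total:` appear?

Transformed code:
def adj(n, q, total):
    total = n
    if 13 <= q <= total:
        raise ValueError(3)
    else:
        n = 12 == total
    n *= total
    q = 13 * q
    for weight in total:
        process(n)
        if n < total:
            break
    q = total + q
    return total

9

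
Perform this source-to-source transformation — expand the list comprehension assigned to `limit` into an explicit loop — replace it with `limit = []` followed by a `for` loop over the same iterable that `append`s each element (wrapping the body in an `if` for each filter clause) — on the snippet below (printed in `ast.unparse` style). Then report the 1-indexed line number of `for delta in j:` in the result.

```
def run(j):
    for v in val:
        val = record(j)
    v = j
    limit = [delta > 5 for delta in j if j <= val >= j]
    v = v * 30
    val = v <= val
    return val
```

Transformed code:
def run(j):
    for v in val:
        val = record(j)
    v = j
    limit = []
    for delta in j:
        if j <= val >= j:
            limit.append(delta > 5)
    v = v * 30
    val = v <= val
    return val

6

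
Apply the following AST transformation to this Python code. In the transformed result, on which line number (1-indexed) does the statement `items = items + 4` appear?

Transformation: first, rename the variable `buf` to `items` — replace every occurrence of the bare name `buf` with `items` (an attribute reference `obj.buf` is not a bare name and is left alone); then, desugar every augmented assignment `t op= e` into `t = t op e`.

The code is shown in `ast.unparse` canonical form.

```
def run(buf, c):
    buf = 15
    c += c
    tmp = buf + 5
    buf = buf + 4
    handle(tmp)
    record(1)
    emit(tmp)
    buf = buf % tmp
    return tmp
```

Transformed code:
def run(items, c):
    items = 15
    c = c + c
    tmp = items + 5
    items = items + 4
    handle(tmp)
    record(1)
    emit(tmp)
    items = items % tmp
    return tmp

5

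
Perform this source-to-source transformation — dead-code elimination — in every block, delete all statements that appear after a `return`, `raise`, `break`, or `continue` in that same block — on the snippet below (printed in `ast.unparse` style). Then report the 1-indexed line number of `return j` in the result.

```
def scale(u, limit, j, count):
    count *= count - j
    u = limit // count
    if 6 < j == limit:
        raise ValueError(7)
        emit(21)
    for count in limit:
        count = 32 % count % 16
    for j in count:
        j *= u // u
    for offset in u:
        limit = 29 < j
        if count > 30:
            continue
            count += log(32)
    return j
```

Transformed code:
def scale(u, limit, j, count):
    count *= count - j
    u = limit // count
    if 6 < j == limit:
        raise ValueError(7)
    for count in limit:
        count = 32 % count % 16
    for j in count:
        j *= u // u
    for offset in u:
        limit = 29 < j
        if count > 30:
            continue
    return j

14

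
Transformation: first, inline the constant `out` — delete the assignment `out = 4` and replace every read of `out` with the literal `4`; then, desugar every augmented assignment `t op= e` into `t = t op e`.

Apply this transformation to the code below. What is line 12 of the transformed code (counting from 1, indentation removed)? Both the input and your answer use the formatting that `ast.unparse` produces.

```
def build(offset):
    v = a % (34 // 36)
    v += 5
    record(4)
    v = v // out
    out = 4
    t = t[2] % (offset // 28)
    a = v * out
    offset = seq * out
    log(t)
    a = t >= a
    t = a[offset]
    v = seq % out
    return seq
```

v = seq % 4

Transformed code:
def build(offset):
    v = a % (34 // 36)
    v = v + 5
    record(4)
    v = v // 4
    t = t[2] % (offset // 28)
    a = v * 4
    offset = seq * 4
    log(t)
    a = t >= a
    t = a[offset]
    v = seq % 4
    return seq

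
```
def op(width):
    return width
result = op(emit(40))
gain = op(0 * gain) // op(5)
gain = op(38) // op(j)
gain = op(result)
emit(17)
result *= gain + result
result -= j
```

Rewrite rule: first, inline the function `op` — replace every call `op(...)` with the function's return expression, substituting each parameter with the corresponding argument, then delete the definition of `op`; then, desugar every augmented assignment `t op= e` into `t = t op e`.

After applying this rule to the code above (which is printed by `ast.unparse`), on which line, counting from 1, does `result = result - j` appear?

7

Transformed code:
result = emit(40)
gain = 0 * gain // 5
gain = 38 // j
gain = result
emit(17)
result = result * (gain + result)
result = result - j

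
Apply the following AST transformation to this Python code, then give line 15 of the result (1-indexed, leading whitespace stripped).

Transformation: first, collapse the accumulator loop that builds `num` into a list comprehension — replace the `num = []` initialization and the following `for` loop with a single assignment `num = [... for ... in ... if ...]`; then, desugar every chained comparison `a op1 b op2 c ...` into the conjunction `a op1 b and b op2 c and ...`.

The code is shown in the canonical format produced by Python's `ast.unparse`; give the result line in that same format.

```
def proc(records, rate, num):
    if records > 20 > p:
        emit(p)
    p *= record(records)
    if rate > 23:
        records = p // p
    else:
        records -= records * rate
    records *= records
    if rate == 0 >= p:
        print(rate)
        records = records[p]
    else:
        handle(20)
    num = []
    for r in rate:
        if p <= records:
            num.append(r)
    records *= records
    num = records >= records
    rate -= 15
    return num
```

Transformed code:
def proc(records, rate, num):
    if records > 20 and 20 > p:
        emit(p)
    p *= record(records)
    if rate > 23:
        records = p // p
    else:
        records -= records * rate
    records *= records
    if rate == 0 and 0 >= p:
        print(rate)
        records = records[p]
    else:
        handle(20)
    num = [r for r in rate if p <= records]
    records *= records
    num = records >= records
    rate -= 15
    return num

num = [r for r in rate if p <= records]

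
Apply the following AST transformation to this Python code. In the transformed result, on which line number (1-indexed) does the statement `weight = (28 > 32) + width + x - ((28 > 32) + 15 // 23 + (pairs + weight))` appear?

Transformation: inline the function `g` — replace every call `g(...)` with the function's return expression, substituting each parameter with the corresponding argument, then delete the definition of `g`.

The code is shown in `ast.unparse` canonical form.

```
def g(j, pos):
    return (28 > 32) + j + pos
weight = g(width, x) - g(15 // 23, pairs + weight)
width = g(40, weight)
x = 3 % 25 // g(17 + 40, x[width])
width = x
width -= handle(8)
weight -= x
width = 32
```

Transformed code:
weight = (28 > 32) + width + x - ((28 > 32) + 15 // 23 + (pairs + weight))
width = (28 > 32) + 40 + weight
x = 3 % 25 // ((28 > 32) + (17 + 40) + x[width])
width = x
width -= handle(8)
weight -= x
width = 32

1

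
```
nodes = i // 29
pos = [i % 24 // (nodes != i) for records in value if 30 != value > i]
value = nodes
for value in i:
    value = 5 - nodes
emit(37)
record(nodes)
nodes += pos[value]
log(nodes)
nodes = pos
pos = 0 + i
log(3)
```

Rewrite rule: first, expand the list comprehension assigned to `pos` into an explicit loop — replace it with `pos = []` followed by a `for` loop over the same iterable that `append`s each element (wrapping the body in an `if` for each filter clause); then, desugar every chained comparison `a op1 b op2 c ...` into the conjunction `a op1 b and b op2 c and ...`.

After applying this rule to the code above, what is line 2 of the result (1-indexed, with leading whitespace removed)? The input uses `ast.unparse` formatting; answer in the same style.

Transformed code:
nodes = i // 29
pos = []
for records in value:
    if 30 != value and value > i:
        pos.append(i % 24 // (nodes != i))
value = nodes
for value in i:
    value = 5 - nodes
emit(37)
record(nodes)
nodes += pos[value]
log(nodes)
nodes = pos
pos = 0 + i
log(3)

pos = []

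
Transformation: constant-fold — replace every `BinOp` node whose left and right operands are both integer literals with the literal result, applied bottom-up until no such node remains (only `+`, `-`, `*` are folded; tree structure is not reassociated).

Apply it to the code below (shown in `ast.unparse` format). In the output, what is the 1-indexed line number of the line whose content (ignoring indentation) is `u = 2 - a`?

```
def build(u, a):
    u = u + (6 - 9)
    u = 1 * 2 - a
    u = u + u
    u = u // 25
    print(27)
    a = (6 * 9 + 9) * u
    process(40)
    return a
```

3

Transformed code:
def build(u, a):
    u = u + -3
    u = 2 - a
    u = u + u
    u = u // 25
    print(27)
    a = 63 * u
    process(40)
    return a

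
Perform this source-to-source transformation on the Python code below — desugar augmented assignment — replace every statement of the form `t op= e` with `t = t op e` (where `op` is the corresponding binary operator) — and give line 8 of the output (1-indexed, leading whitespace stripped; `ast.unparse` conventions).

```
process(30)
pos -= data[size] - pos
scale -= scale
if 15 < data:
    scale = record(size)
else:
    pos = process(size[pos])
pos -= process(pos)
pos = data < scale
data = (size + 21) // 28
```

Transformed code:
process(30)
pos = pos - (data[size] - pos)
scale = scale - scale
if 15 < data:
    scale = record(size)
else:
    pos = process(size[pos])
pos = pos - process(pos)
pos = data < scale
data = (size + 21) // 28

pos = pos - process(pos)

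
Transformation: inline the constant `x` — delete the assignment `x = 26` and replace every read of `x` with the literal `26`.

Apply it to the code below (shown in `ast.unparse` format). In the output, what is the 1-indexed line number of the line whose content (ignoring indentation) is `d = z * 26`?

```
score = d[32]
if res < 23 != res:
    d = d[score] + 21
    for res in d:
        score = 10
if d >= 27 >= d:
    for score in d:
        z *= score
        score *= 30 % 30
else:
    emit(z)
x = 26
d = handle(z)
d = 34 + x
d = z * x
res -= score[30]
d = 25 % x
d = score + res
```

Transformed code:
score = d[32]
if res < 23 != res:
    d = d[score] + 21
    for res in d:
        score = 10
if d >= 27 >= d:
    for score in d:
        z *= score
        score *= 30 % 30
else:
    emit(z)
d = handle(z)
d = 34 + 26
d = z * 26
res -= score[30]
d = 25 % 26
d = score + res

14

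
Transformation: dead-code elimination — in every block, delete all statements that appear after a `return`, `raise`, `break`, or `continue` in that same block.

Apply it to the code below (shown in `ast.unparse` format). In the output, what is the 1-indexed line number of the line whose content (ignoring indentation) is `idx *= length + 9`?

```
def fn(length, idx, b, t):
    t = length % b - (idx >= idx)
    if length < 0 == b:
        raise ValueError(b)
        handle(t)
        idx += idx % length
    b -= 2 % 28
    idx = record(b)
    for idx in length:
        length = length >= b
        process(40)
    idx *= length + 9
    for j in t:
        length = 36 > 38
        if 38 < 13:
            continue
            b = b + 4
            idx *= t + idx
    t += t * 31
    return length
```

Transformed code:
def fn(length, idx, b, t):
    t = length % b - (idx >= idx)
    if length < 0 == b:
        raise ValueError(b)
    b -= 2 % 28
    idx = record(b)
    for idx in length:
        length = length >= b
        process(40)
    idx *= length + 9
    for j in t:
        length = 36 > 38
        if 38 < 13:
            continue
    t += t * 31
    return length

10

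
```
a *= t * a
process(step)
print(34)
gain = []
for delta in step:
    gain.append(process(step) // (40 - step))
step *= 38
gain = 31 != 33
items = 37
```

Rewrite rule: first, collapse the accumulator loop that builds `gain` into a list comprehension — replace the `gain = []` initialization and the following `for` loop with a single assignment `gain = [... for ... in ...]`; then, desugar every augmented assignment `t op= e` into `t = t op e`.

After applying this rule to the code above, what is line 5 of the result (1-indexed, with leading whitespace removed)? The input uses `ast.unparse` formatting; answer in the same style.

step = step * 38

Transformed code:
a = a * (t * a)
process(step)
print(34)
gain = [process(step) // (40 - step) for delta in step]
step = step * 38
gain = 31 != 33
items = 37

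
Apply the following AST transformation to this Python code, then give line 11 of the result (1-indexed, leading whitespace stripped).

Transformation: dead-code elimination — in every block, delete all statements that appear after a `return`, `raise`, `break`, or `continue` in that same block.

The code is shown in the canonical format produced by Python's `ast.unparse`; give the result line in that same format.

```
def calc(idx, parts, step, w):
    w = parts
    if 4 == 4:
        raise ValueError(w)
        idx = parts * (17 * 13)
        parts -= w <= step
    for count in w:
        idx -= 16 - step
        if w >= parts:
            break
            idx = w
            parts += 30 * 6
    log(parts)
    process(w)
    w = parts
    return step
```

Transformed code:
def calc(idx, parts, step, w):
    w = parts
    if 4 == 4:
        raise ValueError(w)
    for count in w:
        idx -= 16 - step
        if w >= parts:
            break
    log(parts)
    process(w)
    w = parts
    return step

w = parts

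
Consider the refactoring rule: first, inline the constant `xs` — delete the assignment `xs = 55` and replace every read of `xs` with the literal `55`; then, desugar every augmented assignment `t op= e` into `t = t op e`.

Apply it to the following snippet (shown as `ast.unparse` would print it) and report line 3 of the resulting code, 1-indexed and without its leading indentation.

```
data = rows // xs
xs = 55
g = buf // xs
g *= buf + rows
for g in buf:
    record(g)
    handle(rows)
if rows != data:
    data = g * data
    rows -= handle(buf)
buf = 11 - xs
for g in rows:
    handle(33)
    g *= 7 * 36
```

Transformed code:
data = rows // 55
g = buf // 55
g = g * (buf + rows)
for g in buf:
    record(g)
    handle(rows)
if rows != data:
    data = g * data
    rows = rows - handle(buf)
buf = 11 - 55
for g in rows:
    handle(33)
    g = g * (7 * 36)

g = g * (buf + rows)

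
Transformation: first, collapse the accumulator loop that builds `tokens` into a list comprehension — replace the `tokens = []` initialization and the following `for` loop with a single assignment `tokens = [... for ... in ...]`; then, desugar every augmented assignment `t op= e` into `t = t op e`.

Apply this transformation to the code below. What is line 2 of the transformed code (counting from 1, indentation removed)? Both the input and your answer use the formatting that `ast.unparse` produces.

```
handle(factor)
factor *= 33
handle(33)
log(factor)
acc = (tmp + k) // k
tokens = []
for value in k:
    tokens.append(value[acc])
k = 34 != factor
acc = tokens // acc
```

factor = factor * 33

Transformed code:
handle(factor)
factor = factor * 33
handle(33)
log(factor)
acc = (tmp + k) // k
tokens = [value[acc] for value in k]
k = 34 != factor
acc = tokens // acc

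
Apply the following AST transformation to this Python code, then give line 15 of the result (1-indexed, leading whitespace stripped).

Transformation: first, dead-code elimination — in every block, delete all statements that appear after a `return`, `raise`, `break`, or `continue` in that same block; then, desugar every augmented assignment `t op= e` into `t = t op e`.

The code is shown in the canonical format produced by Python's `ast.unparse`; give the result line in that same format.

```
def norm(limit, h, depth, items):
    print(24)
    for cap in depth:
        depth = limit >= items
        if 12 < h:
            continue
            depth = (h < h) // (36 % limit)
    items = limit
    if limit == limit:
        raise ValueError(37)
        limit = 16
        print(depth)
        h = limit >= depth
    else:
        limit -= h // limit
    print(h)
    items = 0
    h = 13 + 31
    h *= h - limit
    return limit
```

h = h * (h - limit)

Transformed code:
def norm(limit, h, depth, items):
    print(24)
    for cap in depth:
        depth = limit >= items
        if 12 < h:
            continue
    items = limit
    if limit == limit:
        raise ValueError(37)
    else:
        limit = limit - h // limit
    print(h)
    items = 0
    h = 13 + 31
    h = h * (h - limit)
    return limit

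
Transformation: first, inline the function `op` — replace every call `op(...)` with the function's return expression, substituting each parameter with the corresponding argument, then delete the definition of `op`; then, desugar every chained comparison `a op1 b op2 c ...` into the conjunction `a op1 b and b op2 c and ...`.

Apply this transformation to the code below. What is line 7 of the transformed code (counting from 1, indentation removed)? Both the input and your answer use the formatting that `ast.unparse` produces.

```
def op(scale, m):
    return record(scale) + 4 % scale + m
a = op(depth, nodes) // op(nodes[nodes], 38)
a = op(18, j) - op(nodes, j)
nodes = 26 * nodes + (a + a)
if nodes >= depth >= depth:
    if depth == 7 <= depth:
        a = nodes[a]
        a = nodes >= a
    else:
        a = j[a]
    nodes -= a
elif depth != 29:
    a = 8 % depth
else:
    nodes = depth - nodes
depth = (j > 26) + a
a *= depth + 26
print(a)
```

a = nodes >= a

Transformed code:
a = (record(depth) + 4 % depth + nodes) // (record(nodes[nodes]) + 4 % nodes[nodes] + 38)
a = record(18) + 4 % 18 + j - (record(nodes) + 4 % nodes + j)
nodes = 26 * nodes + (a + a)
if nodes >= depth and depth >= depth:
    if depth == 7 and 7 <= depth:
        a = nodes[a]
        a = nodes >= a
    else:
        a = j[a]
    nodes -= a
elif depth != 29:
    a = 8 % depth
else:
    nodes = depth - nodes
depth = (j > 26) + a
a *= depth + 26
print(a)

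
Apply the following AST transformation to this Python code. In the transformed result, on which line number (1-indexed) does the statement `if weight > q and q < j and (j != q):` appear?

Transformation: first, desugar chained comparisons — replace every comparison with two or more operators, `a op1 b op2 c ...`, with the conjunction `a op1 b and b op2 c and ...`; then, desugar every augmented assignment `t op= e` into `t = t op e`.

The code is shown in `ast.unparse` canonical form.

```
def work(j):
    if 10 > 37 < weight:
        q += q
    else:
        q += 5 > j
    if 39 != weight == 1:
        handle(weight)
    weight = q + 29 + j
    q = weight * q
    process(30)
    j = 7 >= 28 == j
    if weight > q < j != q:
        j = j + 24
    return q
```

Transformed code:
def work(j):
    if 10 > 37 and 37 < weight:
        q = q + q
    else:
        q = q + (5 > j)
    if 39 != weight and weight == 1:
        handle(weight)
    weight = q + 29 + j
    q = weight * q
    process(30)
    j = 7 >= 28 and 28 == j
    if weight > q and q < j and (j != q):
        j = j + 24
    return q

12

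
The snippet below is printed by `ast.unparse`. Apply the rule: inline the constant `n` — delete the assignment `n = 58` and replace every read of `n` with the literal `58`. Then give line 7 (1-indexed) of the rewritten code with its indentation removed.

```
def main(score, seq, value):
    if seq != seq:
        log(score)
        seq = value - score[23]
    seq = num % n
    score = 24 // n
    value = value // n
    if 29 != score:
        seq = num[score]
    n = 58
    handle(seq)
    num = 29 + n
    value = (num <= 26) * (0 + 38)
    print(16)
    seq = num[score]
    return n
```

value = value // 58

Transformed code:
def main(score, seq, value):
    if seq != seq:
        log(score)
        seq = value - score[23]
    seq = num % 58
    score = 24 // 58
    value = value // 58
    if 29 != score:
        seq = num[score]
    handle(seq)
    num = 29 + 58
    value = (num <= 26) * (0 + 38)
    print(16)
    seq = num[score]
    return 58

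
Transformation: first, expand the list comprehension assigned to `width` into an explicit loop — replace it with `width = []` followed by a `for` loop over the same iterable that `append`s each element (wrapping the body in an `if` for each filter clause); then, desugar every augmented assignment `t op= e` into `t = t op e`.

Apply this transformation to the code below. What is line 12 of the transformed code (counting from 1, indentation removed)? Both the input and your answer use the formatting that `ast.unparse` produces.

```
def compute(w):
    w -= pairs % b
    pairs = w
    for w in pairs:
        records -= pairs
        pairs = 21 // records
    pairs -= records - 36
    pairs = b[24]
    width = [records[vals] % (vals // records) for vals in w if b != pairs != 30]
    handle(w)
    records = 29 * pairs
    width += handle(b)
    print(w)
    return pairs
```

width.append(records[vals] % (vals // records))

Transformed code:
def compute(w):
    w = w - pairs % b
    pairs = w
    for w in pairs:
        records = records - pairs
        pairs = 21 // records
    pairs = pairs - (records - 36)
    pairs = b[24]
    width = []
    for vals in w:
        if b != pairs != 30:
            width.append(records[vals] % (vals // records))
    handle(w)
    records = 29 * pairs
    width = width + handle(b)
    print(w)
    return pairs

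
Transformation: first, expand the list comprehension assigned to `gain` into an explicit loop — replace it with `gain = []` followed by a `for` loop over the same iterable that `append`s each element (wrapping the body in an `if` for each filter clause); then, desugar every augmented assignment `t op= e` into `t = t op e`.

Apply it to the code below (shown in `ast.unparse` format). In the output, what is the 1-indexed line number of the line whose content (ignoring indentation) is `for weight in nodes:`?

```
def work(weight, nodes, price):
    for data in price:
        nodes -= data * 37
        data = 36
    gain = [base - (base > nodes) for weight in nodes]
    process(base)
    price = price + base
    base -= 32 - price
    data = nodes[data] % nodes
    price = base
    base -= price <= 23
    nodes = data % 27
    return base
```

6

Transformed code:
def work(weight, nodes, price):
    for data in price:
        nodes = nodes - data * 37
        data = 36
    gain = []
    for weight in nodes:
        gain.append(base - (base > nodes))
    process(base)
    price = price + base
    base = base - (32 - price)
    data = nodes[data] % nodes
    price = base
    base = base - (price <= 23)
    nodes = data % 27
    return base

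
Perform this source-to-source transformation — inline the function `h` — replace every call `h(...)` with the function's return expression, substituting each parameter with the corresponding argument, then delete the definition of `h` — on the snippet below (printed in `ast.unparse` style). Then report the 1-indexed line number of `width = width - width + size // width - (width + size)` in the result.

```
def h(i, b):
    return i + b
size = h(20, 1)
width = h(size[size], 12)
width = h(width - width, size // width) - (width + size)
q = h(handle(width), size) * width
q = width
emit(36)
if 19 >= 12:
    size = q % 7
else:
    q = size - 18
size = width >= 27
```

Transformed code:
size = 20 + 1
width = size[size] + 12
width = width - width + size // width - (width + size)
q = (handle(width) + size) * width
q = width
emit(36)
if 19 >= 12:
    size = q % 7
else:
    q = size - 18
size = width >= 27

3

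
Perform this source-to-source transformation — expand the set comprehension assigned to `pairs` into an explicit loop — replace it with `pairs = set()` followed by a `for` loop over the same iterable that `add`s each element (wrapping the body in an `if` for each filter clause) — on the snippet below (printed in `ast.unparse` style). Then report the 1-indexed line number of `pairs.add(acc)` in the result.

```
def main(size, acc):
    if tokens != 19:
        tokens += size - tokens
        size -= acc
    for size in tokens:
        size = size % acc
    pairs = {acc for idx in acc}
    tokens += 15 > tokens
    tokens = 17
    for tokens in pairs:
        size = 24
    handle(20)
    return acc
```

Transformed code:
def main(size, acc):
    if tokens != 19:
        tokens += size - tokens
        size -= acc
    for size in tokens:
        size = size % acc
    pairs = set()
    for idx in acc:
        pairs.add(acc)
    tokens += 15 > tokens
    tokens = 17
    for tokens in pairs:
        size = 24
    handle(20)
    return acc

9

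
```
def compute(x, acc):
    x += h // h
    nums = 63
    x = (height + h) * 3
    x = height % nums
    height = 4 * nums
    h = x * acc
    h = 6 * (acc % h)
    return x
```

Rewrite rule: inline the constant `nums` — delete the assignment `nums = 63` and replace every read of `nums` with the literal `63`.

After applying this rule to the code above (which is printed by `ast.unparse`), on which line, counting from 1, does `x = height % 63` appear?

4

Transformed code:
def compute(x, acc):
    x += h // h
    x = (height + h) * 3
    x = height % 63
    height = 4 * 63
    h = x * acc
    h = 6 * (acc % h)
    return x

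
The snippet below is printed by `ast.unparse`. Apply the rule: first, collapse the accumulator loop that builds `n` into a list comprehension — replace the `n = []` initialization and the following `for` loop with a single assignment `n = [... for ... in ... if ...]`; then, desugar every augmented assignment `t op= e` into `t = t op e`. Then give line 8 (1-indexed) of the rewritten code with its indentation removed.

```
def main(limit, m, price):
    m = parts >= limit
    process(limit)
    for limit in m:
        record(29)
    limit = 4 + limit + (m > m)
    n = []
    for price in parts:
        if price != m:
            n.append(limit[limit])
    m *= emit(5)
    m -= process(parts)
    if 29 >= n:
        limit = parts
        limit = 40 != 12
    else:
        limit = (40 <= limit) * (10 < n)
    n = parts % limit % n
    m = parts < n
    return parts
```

m = m * emit(5)

Transformed code:
def main(limit, m, price):
    m = parts >= limit
    process(limit)
    for limit in m:
        record(29)
    limit = 4 + limit + (m > m)
    n = [limit[limit] for price in parts if price != m]
    m = m * emit(5)
    m = m - process(parts)
    if 29 >= n:
        limit = parts
        limit = 40 != 12
    else:
        limit = (40 <= limit) * (10 < n)
    n = parts % limit % n
    m = parts < n
    return parts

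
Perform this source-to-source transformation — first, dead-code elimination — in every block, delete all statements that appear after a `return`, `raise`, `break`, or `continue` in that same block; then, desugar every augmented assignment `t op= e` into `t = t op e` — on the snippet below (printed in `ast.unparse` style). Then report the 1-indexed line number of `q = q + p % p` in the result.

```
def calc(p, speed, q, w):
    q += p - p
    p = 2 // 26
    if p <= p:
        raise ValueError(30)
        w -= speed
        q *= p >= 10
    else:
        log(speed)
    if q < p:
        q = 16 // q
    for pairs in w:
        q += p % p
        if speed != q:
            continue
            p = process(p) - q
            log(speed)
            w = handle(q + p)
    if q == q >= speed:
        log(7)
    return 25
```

11

Transformed code:
def calc(p, speed, q, w):
    q = q + (p - p)
    p = 2 // 26
    if p <= p:
        raise ValueError(30)
    else:
        log(speed)
    if q < p:
        q = 16 // q
    for pairs in w:
        q = q + p % p
        if speed != q:
            continue
    if q == q >= speed:
        log(7)
    return 25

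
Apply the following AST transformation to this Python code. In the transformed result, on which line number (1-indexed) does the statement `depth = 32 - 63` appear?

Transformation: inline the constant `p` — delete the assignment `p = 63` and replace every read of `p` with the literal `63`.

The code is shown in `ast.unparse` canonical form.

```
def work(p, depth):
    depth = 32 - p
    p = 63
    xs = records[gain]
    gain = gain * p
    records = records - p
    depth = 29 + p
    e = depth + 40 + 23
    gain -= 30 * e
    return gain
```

Transformed code:
def work(p, depth):
    depth = 32 - 63
    xs = records[gain]
    gain = gain * 63
    records = records - 63
    depth = 29 + 63
    e = depth + 40 + 23
    gain -= 30 * e
    return gain

2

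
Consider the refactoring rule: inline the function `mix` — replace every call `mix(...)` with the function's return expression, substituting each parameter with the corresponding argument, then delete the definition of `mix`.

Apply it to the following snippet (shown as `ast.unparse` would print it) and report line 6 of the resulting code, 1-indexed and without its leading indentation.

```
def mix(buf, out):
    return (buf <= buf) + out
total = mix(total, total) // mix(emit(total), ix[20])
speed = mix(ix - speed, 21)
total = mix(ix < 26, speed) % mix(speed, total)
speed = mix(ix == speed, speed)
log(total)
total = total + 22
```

Transformed code:
total = ((total <= total) + total) // ((emit(total) <= emit(total)) + ix[20])
speed = (ix - speed <= ix - speed) + 21
total = (((ix < 26) <= (ix < 26)) + speed) % ((speed <= speed) + total)
speed = ((ix == speed) <= (ix == speed)) + speed
log(total)
total = total + 22

total = total + 22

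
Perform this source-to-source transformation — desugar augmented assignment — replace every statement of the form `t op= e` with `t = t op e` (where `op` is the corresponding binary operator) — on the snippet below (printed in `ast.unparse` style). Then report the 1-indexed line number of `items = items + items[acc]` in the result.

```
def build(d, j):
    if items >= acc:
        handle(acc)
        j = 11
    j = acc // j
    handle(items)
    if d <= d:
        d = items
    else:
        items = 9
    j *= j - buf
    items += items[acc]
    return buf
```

12

Transformed code:
def build(d, j):
    if items >= acc:
        handle(acc)
        j = 11
    j = acc // j
    handle(items)
    if d <= d:
        d = items
    else:
        items = 9
    j = j * (j - buf)
    items = items + items[acc]
    return buf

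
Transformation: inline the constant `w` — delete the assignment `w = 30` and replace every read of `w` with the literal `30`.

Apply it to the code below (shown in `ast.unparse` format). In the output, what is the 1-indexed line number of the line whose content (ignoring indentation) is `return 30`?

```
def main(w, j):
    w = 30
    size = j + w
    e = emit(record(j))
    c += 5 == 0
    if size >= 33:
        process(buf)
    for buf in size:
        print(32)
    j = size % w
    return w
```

10

Transformed code:
def main(w, j):
    size = j + 30
    e = emit(record(j))
    c += 5 == 0
    if size >= 33:
        process(buf)
    for buf in size:
        print(32)
    j = size % 30
    return 30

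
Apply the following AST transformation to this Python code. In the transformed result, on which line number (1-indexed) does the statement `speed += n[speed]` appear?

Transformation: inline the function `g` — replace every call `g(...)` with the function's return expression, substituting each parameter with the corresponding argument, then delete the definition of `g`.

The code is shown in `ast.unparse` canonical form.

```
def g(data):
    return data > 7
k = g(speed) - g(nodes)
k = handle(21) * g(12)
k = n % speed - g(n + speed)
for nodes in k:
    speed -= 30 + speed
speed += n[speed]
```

Transformed code:
k = (speed > 7) - (nodes > 7)
k = handle(21) * (12 > 7)
k = n % speed - (n + speed > 7)
for nodes in k:
    speed -= 30 + speed
speed += n[speed]

6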